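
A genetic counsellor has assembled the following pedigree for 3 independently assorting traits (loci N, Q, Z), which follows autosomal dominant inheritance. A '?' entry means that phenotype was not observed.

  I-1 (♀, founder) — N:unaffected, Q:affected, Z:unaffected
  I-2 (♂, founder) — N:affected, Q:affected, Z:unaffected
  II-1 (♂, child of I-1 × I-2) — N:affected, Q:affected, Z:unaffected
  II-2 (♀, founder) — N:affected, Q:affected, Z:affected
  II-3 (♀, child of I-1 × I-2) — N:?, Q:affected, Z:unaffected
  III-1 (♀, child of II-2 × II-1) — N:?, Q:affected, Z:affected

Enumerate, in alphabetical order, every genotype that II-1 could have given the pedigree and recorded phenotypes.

N/I-1 un ·: nn
N/I-2 aff ·: Nn|NN
N/II-1 aff I-1×I-2: Nn
N/II-2 aff ·: Nn|NN
N/II-3 ? I-1×I-2: nn|Nn
N/III-1 ? II-2×II-1: nn|Nn|NN
⇒ N over [I-1,I-2,II-1,II-2,II-3,III-1]: 15 consistent
Q/I-1 aff ·: Qq|QQ
Q/I-2 aff ·: Qq|QQ
Q/II-1 aff I-1×I-2: Qq|QQ
Q/II-2 aff ·: Qq|QQ
Q/II-3 aff I-1×I-2: Qq|QQ
Q/III-1 aff II-2×II-1: Qq|QQ
⇒ Q over [I-1,I-2,II-1,II-2,II-3,III-1]: 45 consistent
Z/I-1 un ·: zz
Z/I-2 un ·: zz
Z/II-1 un I-1×I-2: zz
Z/II-2 aff ·: Zz|ZZ
Z/II-3 un I-1×I-2: zz
Z/III-1 aff II-2×II-1: Zz
⇒ Z over [I-1,I-2,II-1,II-2,II-3,III-1]: 2 consistent

II-1 ∈ {Nn QQ zz, Nn Qq zz}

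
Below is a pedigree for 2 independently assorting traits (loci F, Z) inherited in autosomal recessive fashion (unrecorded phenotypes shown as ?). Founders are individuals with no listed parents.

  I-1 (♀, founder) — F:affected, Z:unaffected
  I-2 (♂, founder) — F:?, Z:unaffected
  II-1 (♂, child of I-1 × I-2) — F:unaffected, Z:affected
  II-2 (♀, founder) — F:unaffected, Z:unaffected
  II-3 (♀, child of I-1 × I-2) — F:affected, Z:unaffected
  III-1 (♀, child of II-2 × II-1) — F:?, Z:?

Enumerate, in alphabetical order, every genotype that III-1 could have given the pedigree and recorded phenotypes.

III-1 ∈ {FF Zz, FF zz, Ff Zz, Ff zz, ff Zz, ff zz}

F/I-1 aff ·: ff
F/I-2 ? ·: Ff
F/II-1 un I-1×I-2: Ff
F/II-2 un ·: FF|Ff
F/II-3 aff I-1×I-2: ff
F/III-1 ? II-2×II-1: FF|Ff|ff
⇒ F over [I-1,I-2,II-1,II-2,II-3,III-1]: 5 consistent
Z/I-1 un ·: Zz
Z/I-2 un ·: Zz
Z/II-1 aff I-1×I-2: zz
Z/II-2 un ·: ZZ|Zz
Z/II-3 un I-1×I-2: ZZ|Zz
Z/III-1 ? II-2×II-1: Zz|zz
⇒ Z over [I-1,I-2,II-1,II-2,II-3,III-1]: 6 consistent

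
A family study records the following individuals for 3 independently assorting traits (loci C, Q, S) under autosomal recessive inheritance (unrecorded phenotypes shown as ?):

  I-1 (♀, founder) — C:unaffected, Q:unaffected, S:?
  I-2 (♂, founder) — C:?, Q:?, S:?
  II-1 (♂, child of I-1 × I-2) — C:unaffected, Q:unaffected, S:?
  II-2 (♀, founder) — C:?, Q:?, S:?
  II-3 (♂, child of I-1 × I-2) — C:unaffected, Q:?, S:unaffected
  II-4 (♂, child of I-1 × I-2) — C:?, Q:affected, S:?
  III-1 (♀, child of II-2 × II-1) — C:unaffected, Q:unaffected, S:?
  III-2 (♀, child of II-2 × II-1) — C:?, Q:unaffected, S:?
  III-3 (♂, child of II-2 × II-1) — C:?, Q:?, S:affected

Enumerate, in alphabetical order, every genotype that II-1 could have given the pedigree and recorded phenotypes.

II-1 ∈ {CC QQ Ss, CC QQ ss, CC Qq Ss, CC Qq ss, Cc QQ Ss, Cc QQ ss, Cc Qq Ss, Cc Qq ss}

C/I-1 un ·: CC|Cc
C/I-2 ? ·: CC|Cc|cc
C/II-1 un I-1×I-2: CC|Cc
C/II-2 ? ·: CC|Cc|cc
C/II-3 un I-1×I-2: CC|Cc
C/II-4 ? I-1×I-2: CC|Cc|cc
C/III-1 un II-2×II-1: CC|Cc
C/III-2 ? II-2×II-1: CC|Cc|cc
C/III-3 ? II-2×II-1: CC|Cc|cc
⇒ C over [I-1,I-2,II-1,II-2,II-3,II-4,III-1,III-2,III-3]: 660 consistent
Q/I-1 un ·: Qq
Q/I-2 ? ·: Qq|qq
Q/II-1 un I-1×I-2: QQ|Qq
Q/II-2 ? ·: QQ|Qq|qq
Q/II-3 ? I-1×I-2: QQ|Qq|qq
Q/II-4 aff I-1×I-2: qq
Q/III-1 un II-2×II-1: QQ|Qq
Q/III-2 un II-2×II-1: QQ|Qq
Q/III-3 ? II-2×II-1: QQ|Qq|qq
⇒ Q over [I-1,I-2,II-1,II-2,II-3,II-4,III-1,III-2,III-3]: 140 consistent
S/I-1 ? ·: SS|Ss|ss
S/I-2 ? ·: SS|Ss|ss
S/II-1 ? I-1×I-2: Ss|ss
S/II-2 ? ·: Ss|ss
S/II-3 un I-1×I-2: SS|Ss
S/II-4 ? I-1×I-2: SS|Ss|ss
S/III-1 ? II-2×II-1: SS|Ss|ss
S/III-2 ? II-2×II-1: SS|Ss|ss
S/III-3 aff II-2×II-1: ss
⇒ S over [I-1,I-2,II-1,II-2,II-3,II-4,III-1,III-2,III-3]: 310 consistent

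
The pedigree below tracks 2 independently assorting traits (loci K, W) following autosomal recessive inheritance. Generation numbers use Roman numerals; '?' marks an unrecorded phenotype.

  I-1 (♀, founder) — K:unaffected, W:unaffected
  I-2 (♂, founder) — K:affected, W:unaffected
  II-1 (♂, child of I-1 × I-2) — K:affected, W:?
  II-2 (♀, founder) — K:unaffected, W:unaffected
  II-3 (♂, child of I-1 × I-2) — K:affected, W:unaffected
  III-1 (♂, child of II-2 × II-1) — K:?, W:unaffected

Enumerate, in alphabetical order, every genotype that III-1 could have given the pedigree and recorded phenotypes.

K/I-1 un ·: Kk
K/I-2 aff ·: kk
K/II-1 aff I-1×I-2: kk
K/II-2 un ·: KK|Kk
K/II-3 aff I-1×I-2: kk
K/III-1 ? II-2×II-1: Kk|kk
⇒ K over [I-1,I-2,II-1,II-2,II-3,III-1]: 3 consistent
W/I-1 un ·: WW|Ww
W/I-2 un ·: WW|Ww
W/II-1 ? I-1×I-2: WW|Ww|ww
W/II-2 un ·: WW|Ww
W/II-3 un I-1×I-2: WW|Ww
W/III-1 un II-2×II-1: WW|Ww
⇒ W over [I-1,I-2,II-1,II-2,II-3,III-1]: 49 consistent

III-1 ∈ {Kk WW, Kk Ww, kk WW, kk Ww}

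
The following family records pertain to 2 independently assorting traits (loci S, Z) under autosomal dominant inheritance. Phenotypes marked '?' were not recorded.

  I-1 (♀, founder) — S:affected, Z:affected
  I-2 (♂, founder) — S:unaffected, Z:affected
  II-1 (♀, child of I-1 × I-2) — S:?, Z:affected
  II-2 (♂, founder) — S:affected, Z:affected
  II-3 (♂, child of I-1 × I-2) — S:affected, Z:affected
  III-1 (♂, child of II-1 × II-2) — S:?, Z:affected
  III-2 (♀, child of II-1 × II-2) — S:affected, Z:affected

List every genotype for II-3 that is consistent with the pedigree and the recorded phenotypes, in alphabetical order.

S/I-1 aff ·: Ss|SS
S/I-2 un ·: ss
S/II-1 ? I-1×I-2: ss|Ss
S/II-2 aff ·: Ss|SS
S/II-3 aff I-1×I-2: Ss
S/III-1 ? II-1×II-2: ss|Ss|SS
S/III-2 aff II-1×II-2: Ss|SS
⇒ S over [I-1,I-2,II-1,II-2,II-3,III-1,III-2]: 23 consistent
Z/I-1 aff ·: Zz|ZZ
Z/I-2 aff ·: Zz|ZZ
Z/II-1 aff I-1×I-2: Zz|ZZ
Z/II-2 aff ·: Zz|ZZ
Z/II-3 aff I-1×I-2: Zz|ZZ
Z/III-1 aff II-1×II-2: Zz|ZZ
Z/III-2 aff II-1×II-2: Zz|ZZ
⇒ Z over [I-1,I-2,II-1,II-2,II-3,III-1,III-2]: 83 consistent

II-3 ∈ {Ss ZZ, Ss Zz}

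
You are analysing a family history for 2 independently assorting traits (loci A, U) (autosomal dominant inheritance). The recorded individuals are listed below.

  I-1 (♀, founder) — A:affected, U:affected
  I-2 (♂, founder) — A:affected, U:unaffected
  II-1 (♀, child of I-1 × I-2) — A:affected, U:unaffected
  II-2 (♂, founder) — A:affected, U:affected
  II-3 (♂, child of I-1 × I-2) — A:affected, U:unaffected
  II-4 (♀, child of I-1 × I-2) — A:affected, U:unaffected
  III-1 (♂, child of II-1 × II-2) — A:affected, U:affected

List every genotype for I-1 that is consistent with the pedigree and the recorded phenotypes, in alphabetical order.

I-1 ∈ {AA Uu, Aa Uu}

A/I-1 aff ·: Aa|AA
A/I-2 aff ·: Aa|AA
A/II-1 aff I-1×I-2: Aa|AA
A/II-2 aff ·: Aa|AA
A/II-3 aff I-1×I-2: Aa|AA
A/II-4 aff I-1×I-2: Aa|AA
A/III-1 aff II-1×II-2: Aa|AA
⇒ A over [I-1,I-2,II-1,II-2,II-3,II-4,III-1]: 87 consistent
U/I-1 aff ·: Uu
U/I-2 un ·: uu
U/II-1 un I-1×I-2: uu
U/II-2 aff ·: Uu|UU
U/II-3 un I-1×I-2: uu
U/II-4 un I-1×I-2: uu
U/III-1 aff II-1×II-2: Uu
⇒ U over [I-1,I-2,II-1,II-2,II-3,II-4,III-1]: 2 consistent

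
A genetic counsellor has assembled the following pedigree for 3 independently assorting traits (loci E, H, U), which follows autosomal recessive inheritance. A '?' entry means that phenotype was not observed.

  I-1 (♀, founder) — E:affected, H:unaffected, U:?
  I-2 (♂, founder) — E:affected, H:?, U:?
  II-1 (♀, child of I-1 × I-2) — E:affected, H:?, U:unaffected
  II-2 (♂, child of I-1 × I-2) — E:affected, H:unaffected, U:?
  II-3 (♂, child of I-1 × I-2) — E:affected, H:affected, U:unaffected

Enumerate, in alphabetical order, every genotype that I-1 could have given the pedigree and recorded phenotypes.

I-1 ∈ {ee Hh UU, ee Hh Uu, ee Hh uu}

E/I-1 aff ·: ee
E/I-2 aff ·: ee
E/II-1 aff I-1×I-2: ee
E/II-2 aff I-1×I-2: ee
E/II-3 aff I-1×I-2: ee
⇒ E over [I-1,I-2,II-1,II-2,II-3]: 1 consistent
H/I-1 un ·: Hh
H/I-2 ? ·: Hh|hh
H/II-1 ? I-1×I-2: HH|Hh|hh
H/II-2 un I-1×I-2: HH|Hh
H/II-3 aff I-1×I-2: hh
⇒ H over [I-1,I-2,II-1,II-2,II-3]: 8 consistent
U/I-1 ? ·: UU|Uu|uu
U/I-2 ? ·: UU|Uu|uu
U/II-1 un I-1×I-2: UU|Uu
U/II-2 ? I-1×I-2: UU|Uu|uu
U/II-3 un I-1×I-2: UU|Uu
⇒ U over [I-1,I-2,II-1,II-2,II-3]: 35 consistent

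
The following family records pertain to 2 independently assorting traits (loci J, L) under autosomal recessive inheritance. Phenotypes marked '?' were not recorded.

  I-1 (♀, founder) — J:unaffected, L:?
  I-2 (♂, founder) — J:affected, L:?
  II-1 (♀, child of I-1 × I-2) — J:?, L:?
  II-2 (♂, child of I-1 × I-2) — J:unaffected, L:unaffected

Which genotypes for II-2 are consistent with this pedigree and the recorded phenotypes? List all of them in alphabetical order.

J/I-1 un ·: JJ|Jj
J/I-2 aff ·: jj
J/II-1 ? I-1×I-2: Jj|jj
J/II-2 un I-1×I-2: Jj
⇒ J over [I-1,I-2,II-1,II-2]: 3 consistent
L/I-1 ? ·: LL|Ll|ll
L/I-2 ? ·: LL|Ll|ll
L/II-1 ? I-1×I-2: LL|Ll|ll
L/II-2 un I-1×I-2: LL|Ll
⇒ L over [I-1,I-2,II-1,II-2]: 21 consistent

II-2 ∈ {Jj LL, Jj Ll}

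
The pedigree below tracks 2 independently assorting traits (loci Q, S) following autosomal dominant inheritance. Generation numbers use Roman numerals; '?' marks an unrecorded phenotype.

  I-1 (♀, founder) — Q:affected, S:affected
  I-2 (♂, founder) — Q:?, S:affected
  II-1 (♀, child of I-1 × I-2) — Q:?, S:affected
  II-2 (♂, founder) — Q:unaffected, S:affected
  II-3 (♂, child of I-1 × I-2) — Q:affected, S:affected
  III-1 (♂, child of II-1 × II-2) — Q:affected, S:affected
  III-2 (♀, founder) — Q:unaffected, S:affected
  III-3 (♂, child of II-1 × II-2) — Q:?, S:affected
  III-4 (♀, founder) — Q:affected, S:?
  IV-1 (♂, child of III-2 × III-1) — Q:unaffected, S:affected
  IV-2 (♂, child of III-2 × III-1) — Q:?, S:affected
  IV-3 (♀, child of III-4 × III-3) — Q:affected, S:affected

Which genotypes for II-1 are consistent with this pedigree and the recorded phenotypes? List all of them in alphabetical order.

Q/I-1 aff ·: Qq|QQ
Q/I-2 ? ·: qq|Qq|QQ
Q/II-1 ? I-1×I-2: Qq|QQ
Q/II-2 un ·: qq
Q/II-3 aff I-1×I-2: Qq|QQ
Q/III-1 aff II-1×II-2: Qq
Q/III-2 un ·: qq
Q/III-3 ? II-1×II-2: qq|Qq
Q/III-4 aff ·: Qq|QQ
Q/IV-1 un III-2×III-1: qq
Q/IV-2 ? III-2×III-1: qq|Qq
Q/IV-3 aff III-4×III-3: Qq|QQ
⇒ Q over [I-1,I-2,II-1,II-2,II-3,III-1,III-2,III-3,III-4,IV-1,IV-2,IV-3]: 152 consistent
S/I-1 aff ·: Ss|SS
S/I-2 aff ·: Ss|SS
S/II-1 aff I-1×I-2: Ss|SS
S/II-2 aff ·: Ss|SS
S/II-3 aff I-1×I-2: Ss|SS
S/III-1 aff II-1×II-2: Ss|SS
S/III-2 aff ·: Ss|SS
S/III-3 aff II-1×II-2: Ss|SS
S/III-4 ? ·: ss|Ss|SS
S/IV-1 aff III-2×III-1: Ss|SS
S/IV-2 aff III-2×III-1: Ss|SS
S/IV-3 aff III-4×III-3: Ss|SS
⇒ S over [I-1,I-2,II-1,II-2,II-3,III-1,III-2,III-3,III-4,IV-1,IV-2,IV-3]: 2363 consistent

II-1 ∈ {QQ SS, QQ Ss, Qq SS, Qq Ss}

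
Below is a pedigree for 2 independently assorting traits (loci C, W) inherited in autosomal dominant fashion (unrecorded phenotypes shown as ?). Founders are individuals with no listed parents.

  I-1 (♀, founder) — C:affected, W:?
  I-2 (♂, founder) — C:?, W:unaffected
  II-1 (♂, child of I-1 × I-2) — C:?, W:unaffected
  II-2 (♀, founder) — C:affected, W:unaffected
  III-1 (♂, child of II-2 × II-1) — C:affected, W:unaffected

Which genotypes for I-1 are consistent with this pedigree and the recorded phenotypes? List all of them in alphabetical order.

I-1 ∈ {CC Ww, CC ww, Cc Ww, Cc ww}

C/I-1 aff ·: Cc|CC
C/I-2 ? ·: cc|Cc|CC
C/II-1 ? I-1×I-2: cc|Cc|CC
C/II-2 aff ·: Cc|CC
C/III-1 aff II-2×II-1: Cc|CC
⇒ C over [I-1,I-2,II-1,II-2,III-1]: 36 consistent
W/I-1 ? ·: ww|Ww
W/I-2 un ·: ww
W/II-1 un I-1×I-2: ww
W/II-2 un ·: ww
W/III-1 un II-2×II-1: ww
⇒ W over [I-1,I-2,II-1,II-2,III-1]: 2 consistent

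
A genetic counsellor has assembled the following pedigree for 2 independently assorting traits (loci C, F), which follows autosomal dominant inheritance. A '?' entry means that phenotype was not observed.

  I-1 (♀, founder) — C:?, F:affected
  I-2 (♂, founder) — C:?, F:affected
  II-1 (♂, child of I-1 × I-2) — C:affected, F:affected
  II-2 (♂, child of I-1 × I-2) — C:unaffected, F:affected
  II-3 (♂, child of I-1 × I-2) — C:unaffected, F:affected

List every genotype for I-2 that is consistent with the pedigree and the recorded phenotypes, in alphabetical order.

C/I-1 ? ·: cc|Cc
C/I-2 ? ·: cc|Cc
C/II-1 aff I-1×I-2: Cc|CC
C/II-2 un I-1×I-2: cc
C/II-3 un I-1×I-2: cc
⇒ C over [I-1,I-2,II-1,II-2,II-3]: 4 consistent
F/I-1 aff ·: Ff|FF
F/I-2 aff ·: Ff|FF
F/II-1 aff I-1×I-2: Ff|FF
F/II-2 aff I-1×I-2: Ff|FF
F/II-3 aff I-1×I-2: Ff|FF
⇒ F over [I-1,I-2,II-1,II-2,II-3]: 25 consistent

I-2 ∈ {Cc FF, Cc Ff, cc FF, cc Ff}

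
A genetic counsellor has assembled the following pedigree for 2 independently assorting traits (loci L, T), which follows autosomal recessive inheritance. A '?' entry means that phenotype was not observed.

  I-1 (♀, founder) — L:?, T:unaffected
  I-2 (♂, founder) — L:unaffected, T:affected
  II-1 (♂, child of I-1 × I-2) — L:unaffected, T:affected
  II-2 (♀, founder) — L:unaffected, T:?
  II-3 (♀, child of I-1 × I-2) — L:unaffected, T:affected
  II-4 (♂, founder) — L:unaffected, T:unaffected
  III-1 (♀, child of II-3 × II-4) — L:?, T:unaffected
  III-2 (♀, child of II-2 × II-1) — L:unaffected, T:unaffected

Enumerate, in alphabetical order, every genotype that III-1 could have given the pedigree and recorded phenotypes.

III-1 ∈ {LL Tt, Ll Tt, ll Tt}

L/I-1 ? ·: LL|Ll|ll
L/I-2 un ·: LL|Ll
L/II-1 un I-1×I-2: LL|Ll
L/II-2 un ·: LL|Ll
L/II-3 un I-1×I-2: LL|Ll
L/II-4 un ·: LL|Ll
L/III-1 ? II-3×II-4: LL|Ll|ll
L/III-2 un II-2×II-1: LL|Ll
⇒ L over [I-1,I-2,II-1,II-2,II-3,II-4,III-1,III-2]: 217 consistent
T/I-1 un ·: Tt
T/I-2 aff ·: tt
T/II-1 aff I-1×I-2: tt
T/II-2 ? ·: TT|Tt
T/II-3 aff I-1×I-2: tt
T/II-4 un ·: TT|Tt
T/III-1 un II-3×II-4: Tt
T/III-2 un II-2×II-1: Tt
⇒ T over [I-1,I-2,II-1,II-2,II-3,II-4,III-1,III-2]: 4 consistent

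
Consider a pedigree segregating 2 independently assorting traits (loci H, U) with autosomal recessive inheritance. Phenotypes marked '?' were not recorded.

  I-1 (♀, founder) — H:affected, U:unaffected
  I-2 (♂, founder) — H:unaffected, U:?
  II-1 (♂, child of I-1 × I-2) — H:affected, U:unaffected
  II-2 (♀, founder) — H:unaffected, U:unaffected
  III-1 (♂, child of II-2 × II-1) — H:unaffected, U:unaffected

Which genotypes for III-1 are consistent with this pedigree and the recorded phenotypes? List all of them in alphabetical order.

III-1 ∈ {Hh UU, Hh Uu}

H/I-1 aff ·: hh
H/I-2 un ·: Hh
H/II-1 aff I-1×I-2: hh
H/II-2 un ·: HH|Hh
H/III-1 un II-2×II-1: Hh
⇒ H over [I-1,I-2,II-1,II-2,III-1]: 2 consistent
U/I-1 un ·: UU|Uu
U/I-2 ? ·: UU|Uu|uu
U/II-1 un I-1×I-2: UU|Uu
U/II-2 un ·: UU|Uu
U/III-1 un II-2×II-1: UU|Uu
⇒ U over [I-1,I-2,II-1,II-2,III-1]: 32 consistent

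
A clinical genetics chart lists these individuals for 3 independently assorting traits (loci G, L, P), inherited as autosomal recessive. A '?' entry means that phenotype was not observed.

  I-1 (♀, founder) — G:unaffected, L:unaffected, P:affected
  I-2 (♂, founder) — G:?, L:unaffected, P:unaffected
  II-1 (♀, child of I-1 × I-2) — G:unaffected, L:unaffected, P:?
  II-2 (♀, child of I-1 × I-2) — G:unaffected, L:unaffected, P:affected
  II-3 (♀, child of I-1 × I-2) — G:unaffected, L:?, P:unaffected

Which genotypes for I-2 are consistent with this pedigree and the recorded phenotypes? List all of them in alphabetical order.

I-2 ∈ {GG LL Pp, GG Ll Pp, Gg LL Pp, Gg Ll Pp, gg LL Pp, gg Ll Pp}

G/I-1 un ·: GG|Gg
G/I-2 ? ·: GG|Gg|gg
G/II-1 un I-1×I-2: GG|Gg
G/II-2 un I-1×I-2: GG|Gg
G/II-3 un I-1×I-2: GG|Gg
⇒ G over [I-1,I-2,II-1,II-2,II-3]: 27 consistent
L/I-1 un ·: LL|Ll
L/I-2 un ·: LL|Ll
L/II-1 un I-1×I-2: LL|Ll
L/II-2 un I-1×I-2: LL|Ll
L/II-3 ? I-1×I-2: LL|Ll|ll
⇒ L over [I-1,I-2,II-1,II-2,II-3]: 29 consistent
P/I-1 aff ·: pp
P/I-2 un ·: Pp
P/II-1 ? I-1×I-2: Pp|pp
P/II-2 aff I-1×I-2: pp
P/II-3 un I-1×I-2: Pp
⇒ P over [I-1,I-2,II-1,II-2,II-3]: 2 consistent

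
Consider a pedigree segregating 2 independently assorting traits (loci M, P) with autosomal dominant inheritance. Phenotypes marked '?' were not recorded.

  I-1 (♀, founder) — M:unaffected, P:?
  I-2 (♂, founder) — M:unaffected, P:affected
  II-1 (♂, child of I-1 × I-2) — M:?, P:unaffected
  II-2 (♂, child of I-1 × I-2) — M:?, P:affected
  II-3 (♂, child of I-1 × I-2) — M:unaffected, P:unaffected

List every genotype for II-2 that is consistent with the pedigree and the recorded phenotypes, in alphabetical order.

M/I-1 un ·: mm
M/I-2 un ·: mm
M/II-1 ? I-1×I-2: mm
M/II-2 ? I-1×I-2: mm
M/II-3 un I-1×I-2: mm
⇒ M over [I-1,I-2,II-1,II-2,II-3]: 1 consistent
P/I-1 ? ·: pp|Pp
P/I-2 aff ·: Pp
P/II-1 un I-1×I-2: pp
P/II-2 aff I-1×I-2: Pp|PP
P/II-3 un I-1×I-2: pp
⇒ P over [I-1,I-2,II-1,II-2,II-3]: 3 consistent

II-2 ∈ {mm PP, mm Pp}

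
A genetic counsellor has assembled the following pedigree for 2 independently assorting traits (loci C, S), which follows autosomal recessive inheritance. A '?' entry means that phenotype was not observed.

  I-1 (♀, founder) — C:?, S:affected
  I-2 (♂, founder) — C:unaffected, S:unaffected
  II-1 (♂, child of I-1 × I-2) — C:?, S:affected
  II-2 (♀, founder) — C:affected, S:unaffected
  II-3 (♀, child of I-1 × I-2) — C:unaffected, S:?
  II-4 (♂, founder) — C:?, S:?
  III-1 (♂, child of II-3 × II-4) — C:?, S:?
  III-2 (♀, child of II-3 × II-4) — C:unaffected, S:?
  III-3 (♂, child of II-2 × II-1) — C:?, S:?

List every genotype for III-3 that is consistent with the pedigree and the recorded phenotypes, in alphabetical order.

III-3 ∈ {Cc Ss, Cc ss, cc Ss, cc ss}

C/I-1 ? ·: CC|Cc|cc
C/I-2 un ·: CC|Cc
C/II-1 ? I-1×I-2: CC|Cc|cc
C/II-2 aff ·: cc
C/II-3 un I-1×I-2: CC|Cc
C/II-4 ? ·: CC|Cc|cc
C/III-1 ? II-3×II-4: CC|Cc|cc
C/III-2 un II-3×II-4: CC|Cc
C/III-3 ? II-2×II-1: Cc|cc
⇒ C over [I-1,I-2,II-1,II-2,II-3,II-4,III-1,III-2,III-3]: 246 consistent
S/I-1 aff ·: ss
S/I-2 un ·: Ss
S/II-1 aff I-1×I-2: ss
S/II-2 un ·: SS|Ss
S/II-3 ? I-1×I-2: Ss|ss
S/II-4 ? ·: SS|Ss|ss
S/III-1 ? II-3×II-4: SS|Ss|ss
S/III-2 ? II-3×II-4: SS|Ss|ss
S/III-3 ? II-2×II-1: Ss|ss
⇒ S over [I-1,I-2,II-1,II-2,II-3,II-4,III-1,III-2,III-3]: 69 consistent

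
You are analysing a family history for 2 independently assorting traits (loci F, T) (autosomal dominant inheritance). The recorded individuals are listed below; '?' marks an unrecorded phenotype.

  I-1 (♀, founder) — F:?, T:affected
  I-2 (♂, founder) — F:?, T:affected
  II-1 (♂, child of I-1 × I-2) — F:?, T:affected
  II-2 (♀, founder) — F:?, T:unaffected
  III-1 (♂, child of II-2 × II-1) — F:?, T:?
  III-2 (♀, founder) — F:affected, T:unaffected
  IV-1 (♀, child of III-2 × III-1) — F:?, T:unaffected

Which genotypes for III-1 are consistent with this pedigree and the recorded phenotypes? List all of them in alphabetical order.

F/I-1 ? ·: ff|Ff|FF
F/I-2 ? ·: ff|Ff|FF
F/II-1 ? I-1×I-2: ff|Ff|FF
F/II-2 ? ·: ff|Ff|FF
F/III-1 ? II-2×II-1: ff|Ff|FF
F/III-2 aff ·: Ff|FF
F/IV-1 ? III-2×III-1: ff|Ff|FF
⇒ F over [I-1,I-2,II-1,II-2,III-1,III-2,IV-1]: 317 consistent
T/I-1 aff ·: Tt|TT
T/I-2 aff ·: Tt|TT
T/II-1 aff I-1×I-2: Tt|TT
T/II-2 un ·: tt
T/III-1 ? II-2×II-1: tt|Tt
T/III-2 un ·: tt
T/IV-1 un III-2×III-1: tt
⇒ T over [I-1,I-2,II-1,II-2,III-1,III-2,IV-1]: 10 consistent

III-1 ∈ {FF Tt, FF tt, Ff Tt, Ff tt, ff Tt, ff tt}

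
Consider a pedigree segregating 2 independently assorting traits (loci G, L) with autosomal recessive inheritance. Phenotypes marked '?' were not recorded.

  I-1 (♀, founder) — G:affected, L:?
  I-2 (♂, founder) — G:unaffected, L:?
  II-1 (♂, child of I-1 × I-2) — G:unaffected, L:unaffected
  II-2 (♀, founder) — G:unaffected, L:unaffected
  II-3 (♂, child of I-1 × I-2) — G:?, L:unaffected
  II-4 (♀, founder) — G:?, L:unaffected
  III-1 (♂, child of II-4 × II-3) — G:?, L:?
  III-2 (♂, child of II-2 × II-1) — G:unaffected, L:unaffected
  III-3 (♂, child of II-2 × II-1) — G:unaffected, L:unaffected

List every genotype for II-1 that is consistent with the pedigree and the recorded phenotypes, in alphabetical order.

G/I-1 aff ·: gg
G/I-2 un ·: GG|Gg
G/II-1 un I-1×I-2: Gg
G/II-2 un ·: GG|Gg
G/II-3 ? I-1×I-2: Gg|gg
G/II-4 ? ·: GG|Gg|gg
G/III-1 ? II-4×II-3: GG|Gg|gg
G/III-2 un II-2×II-1: GG|Gg
G/III-3 un II-2×II-1: GG|Gg
⇒ G over [I-1,I-2,II-1,II-2,II-3,II-4,III-1,III-2,III-3]: 144 consistent
L/I-1 ? ·: LL|Ll|ll
L/I-2 ? ·: LL|Ll|ll
L/II-1 un I-1×I-2: LL|Ll
L/II-2 un ·: LL|Ll
L/II-3 un I-1×I-2: LL|Ll
L/II-4 un ·: LL|Ll
L/III-1 ? II-4×II-3: LL|Ll|ll
L/III-2 un II-2×II-1: LL|Ll
L/III-3 un II-2×II-1: LL|Ll
⇒ L over [I-1,I-2,II-1,II-2,II-3,II-4,III-1,III-2,III-3]: 487 consistent

II-1 ∈ {Gg LL, Gg Ll}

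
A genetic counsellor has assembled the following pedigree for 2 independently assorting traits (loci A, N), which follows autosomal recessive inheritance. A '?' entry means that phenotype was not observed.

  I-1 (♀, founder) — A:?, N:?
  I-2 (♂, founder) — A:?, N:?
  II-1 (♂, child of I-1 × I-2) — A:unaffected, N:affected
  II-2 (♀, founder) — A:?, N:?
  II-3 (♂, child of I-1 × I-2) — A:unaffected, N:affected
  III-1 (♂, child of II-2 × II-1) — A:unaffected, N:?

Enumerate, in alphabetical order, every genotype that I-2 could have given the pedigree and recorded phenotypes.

A/I-1 ? ·: AA|Aa|aa
A/I-2 ? ·: AA|Aa|aa
A/II-1 un I-1×I-2: AA|Aa
A/II-2 ? ·: AA|Aa|aa
A/II-3 un I-1×I-2: AA|Aa
A/III-1 un II-2×II-1: AA|Aa
⇒ A over [I-1,I-2,II-1,II-2,II-3,III-1]: 78 consistent
N/I-1 ? ·: Nn|nn
N/I-2 ? ·: Nn|nn
N/II-1 aff I-1×I-2: nn
N/II-2 ? ·: NN|Nn|nn
N/II-3 aff I-1×I-2: nn
N/III-1 ? II-2×II-1: Nn|nn
⇒ N over [I-1,I-2,II-1,II-2,II-3,III-1]: 16 consistent

I-2 ∈ {AA Nn, AA nn, Aa Nn, Aa nn, aa Nn, aa nn}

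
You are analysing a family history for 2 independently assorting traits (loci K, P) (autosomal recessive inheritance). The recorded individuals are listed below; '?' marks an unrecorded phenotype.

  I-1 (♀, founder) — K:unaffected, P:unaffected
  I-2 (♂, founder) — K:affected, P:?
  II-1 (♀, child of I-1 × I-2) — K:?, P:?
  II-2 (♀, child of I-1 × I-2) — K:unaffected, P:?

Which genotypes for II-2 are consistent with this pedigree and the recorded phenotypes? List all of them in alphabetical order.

K/I-1 un ·: KK|Kk
K/I-2 aff ·: kk
K/II-1 ? I-1×I-2: Kk|kk
K/II-2 un I-1×I-2: Kk
⇒ K over [I-1,I-2,II-1,II-2]: 3 consistent
P/I-1 un ·: PP|Pp
P/I-2 ? ·: PP|Pp|pp
P/II-1 ? I-1×I-2: PP|Pp|pp
P/II-2 ? I-1×I-2: PP|Pp|pp
⇒ P over [I-1,I-2,II-1,II-2]: 23 consistent

II-2 ∈ {Kk PP, Kk Pp, Kk pp}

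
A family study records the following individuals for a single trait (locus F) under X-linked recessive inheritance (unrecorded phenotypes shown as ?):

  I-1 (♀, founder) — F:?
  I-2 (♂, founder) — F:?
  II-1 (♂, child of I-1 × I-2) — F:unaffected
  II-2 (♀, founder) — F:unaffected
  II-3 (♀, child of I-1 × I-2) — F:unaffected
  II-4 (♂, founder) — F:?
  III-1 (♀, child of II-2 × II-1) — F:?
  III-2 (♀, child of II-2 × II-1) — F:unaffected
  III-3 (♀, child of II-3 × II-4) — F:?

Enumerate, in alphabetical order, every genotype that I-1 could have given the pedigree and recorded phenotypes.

F/I-1 ? ·: X^FX^F|X^FX^f
F/I-2 ? ·: X^FY|X^fY
F/II-1 un I-1×I-2: X^FY
F/II-2 un ·: X^FX^F|X^FX^f
F/II-3 un I-1×I-2: X^FX^F|X^FX^f
F/II-4 ? ·: X^FY|X^fY
F/III-1 ? II-2×II-1: X^FX^F|X^FX^f
F/III-2 un II-2×II-1: X^FX^F|X^FX^f
F/III-3 ? II-3×II-4: X^FX^F|X^FX^f|X^fX^f
⇒ F over [I-1,I-2,II-1,II-2,II-3,II-4,III-1,III-2,III-3]: 80 consistent

I-1 ∈ {X^FX^F, X^FX^f}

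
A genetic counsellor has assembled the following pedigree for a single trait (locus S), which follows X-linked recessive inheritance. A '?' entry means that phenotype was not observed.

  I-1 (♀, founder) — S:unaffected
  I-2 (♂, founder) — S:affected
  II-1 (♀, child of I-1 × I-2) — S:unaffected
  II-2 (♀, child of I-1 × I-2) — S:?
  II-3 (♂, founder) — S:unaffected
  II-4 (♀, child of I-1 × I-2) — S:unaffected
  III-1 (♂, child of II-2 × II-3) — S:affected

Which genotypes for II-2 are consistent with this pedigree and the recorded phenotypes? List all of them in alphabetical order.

S/I-1 un ·: X^SX^S|X^SX^s
S/I-2 aff ·: X^sY
S/II-1 un I-1×I-2: X^SX^s
S/II-2 ? I-1×I-2: X^SX^s|X^sX^s
S/II-3 un ·: X^SY
S/II-4 un I-1×I-2: X^SX^s
S/III-1 aff II-2×II-3: X^sY
⇒ S over [I-1,I-2,II-1,II-2,II-3,II-4,III-1]: 3 consistent

II-2 ∈ {X^SX^s, X^sX^s}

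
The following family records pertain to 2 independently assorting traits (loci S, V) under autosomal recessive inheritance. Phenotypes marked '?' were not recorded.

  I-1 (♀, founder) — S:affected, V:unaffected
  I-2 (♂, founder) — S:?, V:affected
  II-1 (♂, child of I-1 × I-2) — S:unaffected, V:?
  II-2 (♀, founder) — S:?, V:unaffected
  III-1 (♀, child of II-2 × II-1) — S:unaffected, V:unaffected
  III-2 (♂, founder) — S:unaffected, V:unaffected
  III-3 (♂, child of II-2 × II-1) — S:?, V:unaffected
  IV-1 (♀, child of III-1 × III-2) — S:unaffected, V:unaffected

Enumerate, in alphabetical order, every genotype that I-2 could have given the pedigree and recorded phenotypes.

I-2 ∈ {SS vv, Ss vv}

S/I-1 aff ·: ss
S/I-2 ? ·: SS|Ss
S/II-1 un I-1×I-2: Ss
S/II-2 ? ·: SS|Ss|ss
S/III-1 un II-2×II-1: SS|Ss
S/III-2 un ·: SS|Ss
S/III-3 ? II-2×II-1: SS|Ss|ss
S/IV-1 un III-1×III-2: SS|Ss
⇒ S over [I-1,I-2,II-1,II-2,III-1,III-2,III-3,IV-1]: 86 consistent
V/I-1 un ·: VV|Vv
V/I-2 aff ·: vv
V/II-1 ? I-1×I-2: Vv|vv
V/II-2 un ·: VV|Vv
V/III-1 un II-2×II-1: VV|Vv
V/III-2 un ·: VV|Vv
V/III-3 un II-2×II-1: VV|Vv
V/IV-1 un III-1×III-2: VV|Vv
⇒ V over [I-1,I-2,II-1,II-2,III-1,III-2,III-3,IV-1]: 64 consistent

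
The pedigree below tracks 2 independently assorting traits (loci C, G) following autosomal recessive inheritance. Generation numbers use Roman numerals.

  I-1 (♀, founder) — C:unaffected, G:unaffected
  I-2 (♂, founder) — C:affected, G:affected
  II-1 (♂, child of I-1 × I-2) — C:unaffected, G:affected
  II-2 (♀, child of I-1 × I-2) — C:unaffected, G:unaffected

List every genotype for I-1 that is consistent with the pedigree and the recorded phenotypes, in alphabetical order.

C/I-1 un ·: CC|Cc
C/I-2 aff ·: cc
C/II-1 un I-1×I-2: Cc
C/II-2 un I-1×I-2: Cc
⇒ C over [I-1,I-2,II-1,II-2]: 2 consistent
G/I-1 un ·: Gg
G/I-2 aff ·: gg
G/II-1 aff I-1×I-2: gg
G/II-2 un I-1×I-2: Gg
⇒ G over [I-1,I-2,II-1,II-2]: 1 consistent

I-1 ∈ {CC Gg, Cc Gg}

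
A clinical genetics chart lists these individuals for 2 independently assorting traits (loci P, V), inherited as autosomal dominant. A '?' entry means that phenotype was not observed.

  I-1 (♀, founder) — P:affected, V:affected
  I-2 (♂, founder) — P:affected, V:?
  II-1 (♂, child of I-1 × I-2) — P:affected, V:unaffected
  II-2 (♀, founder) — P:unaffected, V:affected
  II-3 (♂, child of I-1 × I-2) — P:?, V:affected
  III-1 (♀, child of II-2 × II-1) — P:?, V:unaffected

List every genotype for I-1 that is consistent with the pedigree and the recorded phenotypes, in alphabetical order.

P/I-1 aff ·: Pp|PP
P/I-2 aff ·: Pp|PP
P/II-1 aff I-1×I-2: Pp|PP
P/II-2 un ·: pp
P/II-3 ? I-1×I-2: pp|Pp|PP
P/III-1 ? II-2×II-1: pp|Pp
⇒ P over [I-1,I-2,II-1,II-2,II-3,III-1]: 22 consistent
V/I-1 aff ·: Vv
V/I-2 ? ·: vv|Vv
V/II-1 un I-1×I-2: vv
V/II-2 aff ·: Vv
V/II-3 aff I-1×I-2: Vv|VV
V/III-1 un II-2×II-1: vv
⇒ V over [I-1,I-2,II-1,II-2,II-3,III-1]: 3 consistent

I-1 ∈ {PP Vv, Pp Vv}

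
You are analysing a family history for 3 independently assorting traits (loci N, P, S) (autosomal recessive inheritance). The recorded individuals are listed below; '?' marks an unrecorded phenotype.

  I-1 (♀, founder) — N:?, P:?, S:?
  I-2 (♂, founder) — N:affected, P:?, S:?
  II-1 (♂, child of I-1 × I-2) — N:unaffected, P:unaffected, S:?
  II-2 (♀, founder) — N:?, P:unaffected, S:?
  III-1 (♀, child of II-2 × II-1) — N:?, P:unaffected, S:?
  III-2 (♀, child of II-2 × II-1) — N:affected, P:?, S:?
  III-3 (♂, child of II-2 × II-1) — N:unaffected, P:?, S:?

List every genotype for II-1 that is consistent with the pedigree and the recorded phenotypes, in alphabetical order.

N/I-1 ? ·: NN|Nn
N/I-2 aff ·: nn
N/II-1 un I-1×I-2: Nn
N/II-2 ? ·: Nn|nn
N/III-1 ? II-2×II-1: NN|Nn|nn
N/III-2 aff II-2×II-1: nn
N/III-3 un II-2×II-1: NN|Nn
⇒ N over [I-1,I-2,II-1,II-2,III-1,III-2,III-3]: 16 consistent
P/I-1 ? ·: PP|Pp|pp
P/I-2 ? ·: PP|Pp|pp
P/II-1 un I-1×I-2: PP|Pp
P/II-2 un ·: PP|Pp
P/III-1 un II-2×II-1: PP|Pp
P/III-2 ? II-2×II-1: PP|Pp|pp
P/III-3 ? II-2×II-1: PP|Pp|pp
⇒ P over [I-1,I-2,II-1,II-2,III-1,III-2,III-3]: 218 consistent
S/I-1 ? ·: SS|Ss|ss
S/I-2 ? ·: SS|Ss|ss
S/II-1 ? I-1×I-2: SS|Ss|ss
S/II-2 ? ·: SS|Ss|ss
S/III-1 ? II-2×II-1: SS|Ss|ss
S/III-2 ? II-2×II-1: SS|Ss|ss
S/III-3 ? II-2×II-1: SS|Ss|ss
⇒ S over [I-1,I-2,II-1,II-2,III-1,III-2,III-3]: 381 consistent

II-1 ∈ {Nn PP SS, Nn PP Ss, Nn PP ss, Nn Pp SS, Nn Pp Ss, Nn Pp ss}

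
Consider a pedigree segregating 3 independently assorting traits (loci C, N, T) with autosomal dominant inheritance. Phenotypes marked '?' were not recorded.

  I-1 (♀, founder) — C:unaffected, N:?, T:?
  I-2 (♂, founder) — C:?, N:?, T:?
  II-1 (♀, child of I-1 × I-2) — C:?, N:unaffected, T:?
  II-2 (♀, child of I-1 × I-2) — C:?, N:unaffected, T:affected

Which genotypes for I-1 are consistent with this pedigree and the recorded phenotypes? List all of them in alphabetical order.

C/I-1 un ·: cc
C/I-2 ? ·: cc|Cc|CC
C/II-1 ? I-1×I-2: cc|Cc
C/II-2 ? I-1×I-2: cc|Cc
⇒ C over [I-1,I-2,II-1,II-2]: 6 consistent
N/I-1 ? ·: nn|Nn
N/I-2 ? ·: nn|Nn
N/II-1 un I-1×I-2: nn
N/II-2 un I-1×I-2: nn
⇒ N over [I-1,I-2,II-1,II-2]: 4 consistent
T/I-1 ? ·: tt|Tt|TT
T/I-2 ? ·: tt|Tt|TT
T/II-1 ? I-1×I-2: tt|Tt|TT
T/II-2 aff I-1×I-2: Tt|TT
⇒ T over [I-1,I-2,II-1,II-2]: 21 consistent

I-1 ∈ {cc Nn TT, cc Nn Tt, cc Nn tt, cc nn TT, cc nn Tt, cc nn tt}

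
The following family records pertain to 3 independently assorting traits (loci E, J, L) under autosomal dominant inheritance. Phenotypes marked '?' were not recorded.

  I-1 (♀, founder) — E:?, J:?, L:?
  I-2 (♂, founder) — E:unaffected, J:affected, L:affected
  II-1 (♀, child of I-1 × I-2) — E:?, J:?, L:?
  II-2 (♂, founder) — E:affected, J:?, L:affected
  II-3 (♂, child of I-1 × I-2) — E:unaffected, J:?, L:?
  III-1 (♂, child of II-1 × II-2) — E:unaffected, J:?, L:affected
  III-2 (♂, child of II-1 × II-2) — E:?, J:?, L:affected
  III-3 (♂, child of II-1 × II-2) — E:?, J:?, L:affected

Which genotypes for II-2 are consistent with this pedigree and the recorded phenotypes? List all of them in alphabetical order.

E/I-1 ? ·: ee|Ee
E/I-2 un ·: ee
E/II-1 ? I-1×I-2: ee|Ee
E/II-2 aff ·: Ee
E/II-3 un I-1×I-2: ee
E/III-1 un II-1×II-2: ee
E/III-2 ? II-1×II-2: ee|Ee|EE
E/III-3 ? II-1×II-2: ee|Ee|EE
⇒ E over [I-1,I-2,II-1,II-2,II-3,III-1,III-2,III-3]: 17 consistent
J/I-1 ? ·: jj|Jj|JJ
J/I-2 aff ·: Jj|JJ
J/II-1 ? I-1×I-2: jj|Jj|JJ
J/II-2 ? ·: jj|Jj|JJ
J/II-3 ? I-1×I-2: jj|Jj|JJ
J/III-1 ? II-1×II-2: jj|Jj|JJ
J/III-2 ? II-1×II-2: jj|Jj|JJ
J/III-3 ? II-1×II-2: jj|Jj|JJ
⇒ J over [I-1,I-2,II-1,II-2,II-3,III-1,III-2,III-3]: 560 consistent
L/I-1 ? ·: ll|Ll|LL
L/I-2 aff ·: Ll|LL
L/II-1 ? I-1×I-2: ll|Ll|LL
L/II-2 aff ·: Ll|LL
L/II-3 ? I-1×I-2: ll|Ll|LL
L/III-1 aff II-1×II-2: Ll|LL
L/III-2 aff II-1×II-2: Ll|LL
L/III-3 aff II-1×II-2: Ll|LL
⇒ L over [I-1,I-2,II-1,II-2,II-3,III-1,III-2,III-3]: 242 consistent

II-2 ∈ {Ee JJ LL, Ee JJ Ll, Ee Jj LL, Ee Jj Ll, Ee jj LL, Ee jj Ll}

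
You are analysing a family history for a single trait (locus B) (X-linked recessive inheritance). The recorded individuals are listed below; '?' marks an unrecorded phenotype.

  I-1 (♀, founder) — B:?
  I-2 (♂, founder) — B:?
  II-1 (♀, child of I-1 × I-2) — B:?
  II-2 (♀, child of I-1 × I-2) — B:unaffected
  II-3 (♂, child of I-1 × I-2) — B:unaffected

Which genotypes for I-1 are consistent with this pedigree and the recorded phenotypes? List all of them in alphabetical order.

I-1 ∈ {X^BX^B, X^BX^b}

B/I-1 ? ·: X^BX^B|X^BX^b
B/I-2 ? ·: X^BY|X^bY
B/II-1 ? I-1×I-2: X^BX^B|X^BX^b|X^bX^b
B/II-2 un I-1×I-2: X^BX^B|X^BX^b
B/II-3 un I-1×I-2: X^BY
⇒ B over [I-1,I-2,II-1,II-2,II-3]: 8 consistent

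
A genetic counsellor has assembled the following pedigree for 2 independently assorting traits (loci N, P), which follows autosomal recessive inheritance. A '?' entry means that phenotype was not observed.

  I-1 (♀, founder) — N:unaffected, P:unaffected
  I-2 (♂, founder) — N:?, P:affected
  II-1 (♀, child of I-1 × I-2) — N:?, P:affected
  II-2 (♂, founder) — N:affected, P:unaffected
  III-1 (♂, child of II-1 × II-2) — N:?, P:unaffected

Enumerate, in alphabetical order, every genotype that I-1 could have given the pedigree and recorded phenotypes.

N/I-1 un ·: NN|Nn
N/I-2 ? ·: NN|Nn|nn
N/II-1 ? I-1×I-2: NN|Nn|nn
N/II-2 aff ·: nn
N/III-1 ? II-1×II-2: Nn|nn
⇒ N over [I-1,I-2,II-1,II-2,III-1]: 16 consistent
P/I-1 un ·: Pp
P/I-2 aff ·: pp
P/II-1 aff I-1×I-2: pp
P/II-2 un ·: PP|Pp
P/III-1 un II-1×II-2: Pp
⇒ P over [I-1,I-2,II-1,II-2,III-1]: 2 consistent

I-1 ∈ {NN Pp, Nn Pp}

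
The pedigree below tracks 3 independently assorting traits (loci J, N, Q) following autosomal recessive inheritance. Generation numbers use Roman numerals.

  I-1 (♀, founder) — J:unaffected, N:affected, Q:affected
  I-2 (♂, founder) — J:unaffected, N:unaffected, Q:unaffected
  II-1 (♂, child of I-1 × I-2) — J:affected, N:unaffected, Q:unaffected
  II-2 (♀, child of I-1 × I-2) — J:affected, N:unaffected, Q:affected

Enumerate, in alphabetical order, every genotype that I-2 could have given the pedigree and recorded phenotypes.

J/I-1 un ·: Jj
J/I-2 un ·: Jj
J/II-1 aff I-1×I-2: jj
J/II-2 aff I-1×I-2: jj
⇒ J over [I-1,I-2,II-1,II-2]: 1 consistent
N/I-1 aff ·: nn
N/I-2 un ·: NN|Nn
N/II-1 un I-1×I-2: Nn
N/II-2 un I-1×I-2: Nn
⇒ N over [I-1,I-2,II-1,II-2]: 2 consistent
Q/I-1 aff ·: qq
Q/I-2 un ·: Qq
Q/II-1 un I-1×I-2: Qq
Q/II-2 aff I-1×I-2: qq
⇒ Q over [I-1,I-2,II-1,II-2]: 1 consistent

I-2 ∈ {Jj NN Qq, Jj Nn Qq}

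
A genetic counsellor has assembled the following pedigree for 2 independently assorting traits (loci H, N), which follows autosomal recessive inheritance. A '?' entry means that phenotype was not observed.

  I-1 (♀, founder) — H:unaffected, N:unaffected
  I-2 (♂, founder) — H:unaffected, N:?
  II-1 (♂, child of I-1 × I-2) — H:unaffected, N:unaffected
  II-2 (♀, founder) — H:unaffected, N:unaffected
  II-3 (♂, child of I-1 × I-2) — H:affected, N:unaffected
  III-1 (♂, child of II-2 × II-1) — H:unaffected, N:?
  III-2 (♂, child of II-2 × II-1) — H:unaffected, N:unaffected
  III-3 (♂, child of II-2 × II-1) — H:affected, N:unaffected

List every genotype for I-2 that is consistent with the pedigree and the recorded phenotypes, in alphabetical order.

H/I-1 un ·: Hh
H/I-2 un ·: Hh
H/II-1 un I-1×I-2: Hh
H/II-2 un ·: Hh
H/II-3 aff I-1×I-2: hh
H/III-1 un II-2×II-1: HH|Hh
H/III-2 un II-2×II-1: HH|Hh
H/III-3 aff II-2×II-1: hh
⇒ H over [I-1,I-2,II-1,II-2,II-3,III-1,III-2,III-3]: 4 consistent
N/I-1 un ·: NN|Nn
N/I-2 ? ·: NN|Nn|nn
N/II-1 un I-1×I-2: NN|Nn
N/II-2 un ·: NN|Nn
N/II-3 un I-1×I-2: NN|Nn
N/III-1 ? II-2×II-1: NN|Nn|nn
N/III-2 un II-2×II-1: NN|Nn
N/III-3 un II-2×II-1: NN|Nn
⇒ N over [I-1,I-2,II-1,II-2,II-3,III-1,III-2,III-3]: 223 consistent

I-2 ∈ {Hh NN, Hh Nn, Hh nn}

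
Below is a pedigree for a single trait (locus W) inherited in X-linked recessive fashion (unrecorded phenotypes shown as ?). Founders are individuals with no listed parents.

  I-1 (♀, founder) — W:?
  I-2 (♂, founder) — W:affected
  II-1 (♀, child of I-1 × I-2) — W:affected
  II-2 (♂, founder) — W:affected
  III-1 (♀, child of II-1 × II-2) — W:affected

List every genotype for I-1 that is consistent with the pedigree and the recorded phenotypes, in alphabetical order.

I-1 ∈ {X^WX^w, X^wX^w}

W/I-1 ? ·: X^WX^w|X^wX^w
W/I-2 aff ·: X^wY
W/II-1 aff I-1×I-2: X^wX^w
W/II-2 aff ·: X^wY
W/III-1 aff II-1×II-2: X^wX^w
⇒ W over [I-1,I-2,II-1,II-2,III-1]: 2 consistent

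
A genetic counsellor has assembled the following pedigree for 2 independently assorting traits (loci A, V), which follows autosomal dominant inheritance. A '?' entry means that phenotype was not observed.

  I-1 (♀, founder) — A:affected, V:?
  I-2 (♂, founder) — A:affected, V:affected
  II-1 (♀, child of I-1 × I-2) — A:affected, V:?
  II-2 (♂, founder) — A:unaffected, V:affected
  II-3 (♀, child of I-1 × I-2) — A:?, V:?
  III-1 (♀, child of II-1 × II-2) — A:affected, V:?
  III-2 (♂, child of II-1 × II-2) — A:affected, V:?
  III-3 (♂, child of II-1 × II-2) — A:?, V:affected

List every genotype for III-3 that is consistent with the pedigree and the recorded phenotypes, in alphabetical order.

A/I-1 aff ·: Aa|AA
A/I-2 aff ·: Aa|AA
A/II-1 aff I-1×I-2: Aa|AA
A/II-2 un ·: aa
A/II-3 ? I-1×I-2: aa|Aa|AA
A/III-1 aff II-1×II-2: Aa
A/III-2 aff II-1×II-2: Aa
A/III-3 ? II-1×II-2: aa|Aa
⇒ A over [I-1,I-2,II-1,II-2,II-3,III-1,III-2,III-3]: 22 consistent
V/I-1 ? ·: vv|Vv|VV
V/I-2 aff ·: Vv|VV
V/II-1 ? I-1×I-2: vv|Vv|VV
V/II-2 aff ·: Vv|VV
V/II-3 ? I-1×I-2: vv|Vv|VV
V/III-1 ? II-1×II-2: vv|Vv|VV
V/III-2 ? II-1×II-2: vv|Vv|VV
V/III-3 aff II-1×II-2: Vv|VV
⇒ V over [I-1,I-2,II-1,II-2,II-3,III-1,III-2,III-3]: 357 consistent

III-3 ∈ {Aa VV, Aa Vv, aa VV, aa Vv}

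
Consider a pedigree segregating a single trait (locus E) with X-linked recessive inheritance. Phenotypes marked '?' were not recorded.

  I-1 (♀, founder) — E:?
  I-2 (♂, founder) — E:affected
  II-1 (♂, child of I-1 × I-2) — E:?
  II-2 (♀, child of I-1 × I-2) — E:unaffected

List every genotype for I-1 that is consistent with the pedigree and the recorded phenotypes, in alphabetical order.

I-1 ∈ {X^EX^E, X^EX^e}

E/I-1 ? ·: X^EX^E|X^EX^e
E/I-2 aff ·: X^eY
E/II-1 ? I-1×I-2: X^EY|X^eY
E/II-2 un I-1×I-2: X^EX^e
⇒ E over [I-1,I-2,II-1,II-2]: 3 consistent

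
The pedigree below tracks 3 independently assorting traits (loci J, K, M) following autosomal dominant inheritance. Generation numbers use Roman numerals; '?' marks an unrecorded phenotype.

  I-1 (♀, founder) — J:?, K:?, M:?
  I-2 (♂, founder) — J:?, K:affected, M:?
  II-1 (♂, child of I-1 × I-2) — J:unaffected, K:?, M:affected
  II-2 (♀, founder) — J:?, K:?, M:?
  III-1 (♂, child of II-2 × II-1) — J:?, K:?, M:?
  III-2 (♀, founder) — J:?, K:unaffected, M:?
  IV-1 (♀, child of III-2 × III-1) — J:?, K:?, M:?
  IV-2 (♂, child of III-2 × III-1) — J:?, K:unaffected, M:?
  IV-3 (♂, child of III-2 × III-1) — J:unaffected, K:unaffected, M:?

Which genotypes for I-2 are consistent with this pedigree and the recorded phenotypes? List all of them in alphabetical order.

J/I-1 ? ·: jj|Jj
J/I-2 ? ·: jj|Jj
J/II-1 un I-1×I-2: jj
J/II-2 ? ·: jj|Jj|JJ
J/III-1 ? II-2×II-1: jj|Jj
J/III-2 ? ·: jj|Jj
J/IV-1 ? III-2×III-1: jj|Jj|JJ
J/IV-2 ? III-2×III-1: jj|Jj|JJ
J/IV-3 un III-2×III-1: jj
⇒ J over [I-1,I-2,II-1,II-2,III-1,III-2,IV-1,IV-2,IV-3]: 144 consistent
K/I-1 ? ·: kk|Kk|KK
K/I-2 aff ·: Kk|KK
K/II-1 ? I-1×I-2: kk|Kk|KK
K/II-2 ? ·: kk|Kk|KK
K/III-1 ? II-2×II-1: kk|Kk
K/III-2 un ·: kk
K/IV-1 ? III-2×III-1: kk|Kk
K/IV-2 un III-2×III-1: kk
K/IV-3 un III-2×III-1: kk
⇒ K over [I-1,I-2,II-1,II-2,III-1,III-2,IV-1,IV-2,IV-3]: 68 consistent
M/I-1 ? ·: mm|Mm|MM
M/I-2 ? ·: mm|Mm|MM
M/II-1 aff I-1×I-2: Mm|MM
M/II-2 ? ·: mm|Mm|MM
M/III-1 ? II-2×II-1: mm|Mm|MM
M/III-2 ? ·: mm|Mm|MM
M/IV-1 ? III-2×III-1: mm|Mm|MM
M/IV-2 ? III-2×III-1: mm|Mm|MM
M/IV-3 ? III-2×III-1: mm|Mm|MM
⇒ M over [I-1,I-2,II-1,II-2,III-1,III-2,IV-1,IV-2,IV-3]: 1607 consistent

I-2 ∈ {Jj KK MM, Jj KK Mm, Jj KK mm, Jj Kk MM, Jj Kk Mm, Jj Kk mm, jj KK MM, jj KK Mm, jj KK mm, jj Kk MM, jj Kk Mm, jj Kk mm}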